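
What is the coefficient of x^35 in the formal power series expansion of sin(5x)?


The Maclaurin series is sin(t) = sum_{k>=0} (-1)^k t^(2k+1) / (2k+1)!, so substituting t = 5x, only odd powers of x are nonzero, with coefficient of x^(2k+1) equal to (-1)^k 5^(2k+1) / (2k+1)!.
Write 35 = 2*17 + 1, giving the coefficient (-1)^17 * 5^35 / 35! = -2910383045673370361328125/10333147966386144929666651337523200000000 = -7450580596923828125/26452858793948531019946627424059392.

-7450580596923828125/26452858793948531019946627424059392


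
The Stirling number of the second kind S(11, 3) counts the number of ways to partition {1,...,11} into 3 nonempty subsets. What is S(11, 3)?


Using the explicit formula S(n,k) = (1/k!) sum_{j=0}^{k} (-1)^(k-j) C(k,j) j^n:
S(11, 3) = 28501
Equivalently, S(n,k) is n! times the coefficient of x^n in the EGF (e^x - 1)^k / k!.

28501


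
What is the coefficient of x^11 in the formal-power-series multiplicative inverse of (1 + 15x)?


The inverse is 1/(1 + 15x). Apply the geometric identity 1/(1 - y) = sum_{k>=0} y^k with y = -15x:
1/(1 + 15x) = sum_{k>=0} (-15)^k x^k.
So the coefficient of x^11 is (-15)^11 = -8649755859375.

-8649755859375


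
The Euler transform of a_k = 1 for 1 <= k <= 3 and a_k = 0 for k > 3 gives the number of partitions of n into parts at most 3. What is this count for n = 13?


Partitions of 13 into parts at most 3:
Using generating function (1-x)^(-1)(1-x^2)^(-1)(1-x^3)^(-1),
the coefficient of x^13 = 21

21


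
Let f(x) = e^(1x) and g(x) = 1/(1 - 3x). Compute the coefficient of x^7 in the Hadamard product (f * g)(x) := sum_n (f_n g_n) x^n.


Expanding: f_k = 1^k/k! (from e^(1x)) and g_k = 3^k (from 1/(1 - 3x)). So the Hadamard coefficient (f * g)_k = 1^k 3^k / k! = (3)^k / k!.
For k = 7: 3^7/7! = 2187/5040 = 243/560.

243/560


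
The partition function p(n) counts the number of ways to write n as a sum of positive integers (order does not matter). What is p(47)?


Using the generating function prod_{k>=1} 1/(1-x^k), we compute p(47).
By dynamic programming over parts 1 through 47:
p(47) = 124754

124754


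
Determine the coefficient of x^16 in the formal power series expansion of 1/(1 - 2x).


The geometric series identity gives 1/(1 - c x) = sum_{k>=0} c^k x^k, so the coefficient of x^k is c^k.
Here c = 2 and k = 16.
Computing: 2^16 = 65536

65536


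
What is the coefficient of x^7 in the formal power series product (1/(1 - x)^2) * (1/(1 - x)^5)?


Combine the factors: (1/(1 - x)^2) * (1/(1 - x)^5) = 1/(1 - x)^7.
Then use 1/(1 - x)^r = sum_{k>=0} C(k + r - 1, r - 1) x^k with r = 7 and k = 7:
C(13, 6) = 1716.

1716


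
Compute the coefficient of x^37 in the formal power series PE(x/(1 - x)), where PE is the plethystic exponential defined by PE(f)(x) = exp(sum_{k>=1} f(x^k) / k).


For f(x) = x/(1 - x) we have
sum_{k>=1} f(x^k) / k = sum_{k>=1} (1/k) * x^k / (1 - x^k) = sum_{k, m >= 1} x^(k m) / k,
which after exponentiating simplifies to
PE(x/(1 - x)) = prod_{k>=1} 1 / (1 - x^k).
This is the generating function for the partition function p(n), so the coefficient of x^37 is p(37).
Computing p(37) by dynamic programming over parts 1, 2, ..., 37: p(37) = 21637.

21637


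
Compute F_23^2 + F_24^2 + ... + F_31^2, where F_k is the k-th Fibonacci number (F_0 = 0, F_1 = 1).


There is a standard identity sum_{k=0}^{N} F_k^2 = F_N * F_{N+1} (proved inductively from the telescoping relation F_k^2 = F_k F_{k+1} - F_{k-1} F_k). Then
sum_{k=23}^{31} F_k^2 = F_31 F_32 - F_22 F_23.
Computing: F_31 = 1346269, F_32 = 2178309, F_22 = 17711, F_23 = 28657.
Sum = 1346269 * 2178309 - 17711 * 28657 = 2932082334994.

2932082334994


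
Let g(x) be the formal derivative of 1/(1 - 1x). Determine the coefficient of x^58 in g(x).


Differentiate termwise: d/dx sum_{k>=0} 1^k x^k = sum_{k>=1} k 1^k x^(k-1) = sum_{j>=0} (j+1) 1^(j+1) x^j.
Equivalently, d/dx [1/(1 - 1x)] = 1/(1 - 1x)^2.
For j = 58: 59 * 1^59 = 59 * 1 = 59.

59


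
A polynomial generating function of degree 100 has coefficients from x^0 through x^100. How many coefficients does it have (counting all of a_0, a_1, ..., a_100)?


A polynomial of degree 100 takes the form a_0 + a_1 x + ... + a_100 x^100.
The number of coefficients is 100 + 1 = 101.

101


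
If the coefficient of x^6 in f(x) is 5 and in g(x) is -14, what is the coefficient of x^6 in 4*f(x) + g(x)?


Scalar multiplication scales coefficients: 4 * 5 = 20.
Then add the g coefficient: 20 + -14
= 6

6


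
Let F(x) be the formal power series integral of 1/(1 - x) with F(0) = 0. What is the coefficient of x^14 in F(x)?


1/(1 - x) = sum_{k>=0} x^k. Integrating termwise and using F(0) = 0 gives
F(x) = sum_{k>=0} x^(k+1) / (k+1) = sum_{m>=1} x^m / m = -ln(1 - x).
So the coefficient of x^14 is 1/14 = 1/14.

1/14


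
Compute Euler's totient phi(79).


phi(n) counts integers in [1, n] coprime to n. Using the multiplicative formula phi(n) = n * prod_{p | n} (1 - 1/p):
79 = 79, so
phi(79) = 79 * (1 - 1/79) = 78.

78


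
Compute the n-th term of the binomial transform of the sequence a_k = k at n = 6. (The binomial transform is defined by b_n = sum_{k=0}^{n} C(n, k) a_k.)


With a_k = k, b_n = sum_{k=0}^{n} C(n, k) k. Using k * C(n, k) = n * C(n-1, k-1) gives b_n = n * sum_{k>=1} C(n-1, k-1) = n * 2^(n-1).
For n = 6: 6 * 2^5 = 6 * 32 = 192.

192


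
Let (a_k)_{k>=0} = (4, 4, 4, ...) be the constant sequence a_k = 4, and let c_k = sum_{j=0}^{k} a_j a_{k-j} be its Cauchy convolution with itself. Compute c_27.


Since a_j = 4 for all j >= 0, the convolution sum becomes
c_k = sum_{j=0}^{k} 4 * 4 = 16 * (k + 1).
Equivalently, the generating function of (a_k) is 4/(1 - x) and its square is 16/(1 - x)^2 = sum_{k>=0} 16(k + 1) x^k.
For k = 27: 16 * 28 = 448.

448


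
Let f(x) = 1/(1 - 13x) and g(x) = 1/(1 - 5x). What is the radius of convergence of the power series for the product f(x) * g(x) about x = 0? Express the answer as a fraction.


The radius of 1/(1 - 13x) is 1/13 (nearest singularity at x = 1/13), and the radius of 1/(1 - 5x) is 1/5.
The product f(x)*g(x) = 1/((1 - 13x)(1 - 5x)) has singularities at both 1/13 and 1/5, so its radius of convergence is the distance to the nearest one:
min(1/13, 1/5) = 1/13.

1/13


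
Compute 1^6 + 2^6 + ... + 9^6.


This power sum has a closed form given by Faulhaber's formula
sum_{k=1}^{m} k^p = (1 / (p + 1)) * sum_{j=0}^{p} C(p + 1, j) B_j m^(p + 1 - j),
but for small m direct computation is fastest:
1 + 64 + 729 + 4096 + 15625 + 46656 + 117649 + 262144 + 531441 = 978405.

978405


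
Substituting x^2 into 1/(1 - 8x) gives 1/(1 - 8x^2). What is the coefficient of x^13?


Since 1/(1 - 8x^2) only has even powers of x,
the coefficient of x^13 (odd) is 0.

0


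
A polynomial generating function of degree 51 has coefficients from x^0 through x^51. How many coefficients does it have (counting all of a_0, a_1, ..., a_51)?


A polynomial of degree 51 takes the form a_0 + a_1 x + ... + a_51 x^51.
The number of coefficients is 51 + 1 = 52.

52


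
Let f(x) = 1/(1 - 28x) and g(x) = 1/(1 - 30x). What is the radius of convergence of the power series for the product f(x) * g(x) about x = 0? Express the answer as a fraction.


The radius of 1/(1 - 28x) is 1/28 (nearest singularity at x = 1/28), and the radius of 1/(1 - 30x) is 1/30.
The product f(x)*g(x) = 1/((1 - 28x)(1 - 30x)) has singularities at both 1/28 and 1/30, so its radius of convergence is the distance to the nearest one:
min(1/28, 1/30) = 1/30.

1/30


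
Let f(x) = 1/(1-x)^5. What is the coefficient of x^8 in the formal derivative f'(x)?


Differentiate: d/dx [ 1/(1-x)^r ] = r / (1-x)^(r+1).
Here r = 5, so f'(x) = 5 / (1-x)^6.
The expansion of 1/(1-x)^(r+1) has coefficient of x^n equal to C(n+r, r).
So the coefficient of x^8 in f'(x) is
5 * C(13, 5) = 5 * 1287 = 6435

6435


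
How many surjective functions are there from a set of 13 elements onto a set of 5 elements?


By inclusion-exclusion on which target elements are missed, the number of surjections from an n-set onto a k-set is
surj(n, k) = sum_{j=0}^{k} (-1)^j C(k, j) (k - j)^n.
Equivalently surj(n, k) = k! * S(n, k), where S(n, k) is the Stirling number of the second kind.
For n = 13, k = 5:
S(13, 5) = 7508501, so
surj = 5! * 7508501 = 120 * 7508501 = 901020120.

901020120


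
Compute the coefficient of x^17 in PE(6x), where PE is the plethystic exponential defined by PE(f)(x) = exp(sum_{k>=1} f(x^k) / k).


With f(x) = 6x, the exponent is sum_{k>=1} 6 x^k / k = 6 * (-ln(1 - x)). Exponentiating:
PE(6x) = exp(-6 ln(1 - x)) = 1/(1 - x)^6.
By the negative binomial expansion, [x^n] 1/(1 - x)^6 = C(n + 5, 5).
For n = 17: C(22, 5) = 26334.

26334


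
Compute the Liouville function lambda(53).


The Liouville function is lambda(k) = (-1)^Omega(k), where Omega(k) counts the prime factors of k with multiplicity.
Factoring: 53 = 53, so Omega(53) = 1.
lambda(53) = (-1)^1 = -1.

-1


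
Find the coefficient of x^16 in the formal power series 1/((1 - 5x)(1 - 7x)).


By partial fractions or Cauchy convolution:
The coefficient equals sum_{k=0}^{16} 5^k * 7^(16-k).
= 115933787267041

115933787267041


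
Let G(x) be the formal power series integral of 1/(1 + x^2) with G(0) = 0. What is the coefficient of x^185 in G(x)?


1/(1 + x^2) = sum_{j>=0} (-1)^j x^(2j). Integrating termwise with G(0) = 0:
G(x) = sum_{j>=0} (-1)^j x^(2j+1) / (2j+1) = arctan(x).
Only odd powers are nonzero. For x^185 write 185 = 2*92 + 1, giving
(-1)^92 / 185 = 1/185 = 1/185.

1/185


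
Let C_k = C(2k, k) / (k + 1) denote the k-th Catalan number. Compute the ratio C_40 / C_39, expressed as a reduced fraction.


Using C_k = (2k)! / (k! (k+1)!), the ratio C_{k+1}/C_k simplifies to
C_{k+1}/C_k = [(2k+2)! / ((k+1)! (k+2)!)] * [k! (k+1)! / (2k)!]
 = (2k+2)(2k+1) / ((k+1)(k+2)) = 2(2k+1) / (k+2).
For k = 39: 2(2*39 + 1) / (39 + 2) = 158/41 = 158/41.

158/41


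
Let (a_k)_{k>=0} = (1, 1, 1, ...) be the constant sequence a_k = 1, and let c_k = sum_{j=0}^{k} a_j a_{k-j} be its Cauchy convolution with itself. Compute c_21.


Since a_j = 1 for all j >= 0, the convolution sum becomes
c_k = sum_{j=0}^{k} 1 * 1 = 1 * (k + 1).
Equivalently, the generating function of (a_k) is 1/(1 - x) and its square is 1/(1 - x)^2 = sum_{k>=0} 1(k + 1) x^k.
For k = 21: 1 * 22 = 22.

22


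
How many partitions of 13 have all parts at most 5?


Using the generating function (1-x)^(-1)(1-x^2)^(-1)...(1-x^5)^(-1),
the coefficient of x^13 counts these restricted partitions.
Result = 57

57


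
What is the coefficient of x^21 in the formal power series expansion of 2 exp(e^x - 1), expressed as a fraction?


exp(e^x - 1) is the exponential generating function for the Bell numbers Bell_k: exp(e^x - 1) = sum_{k>=0} Bell_k x^k / k!.
So the coefficient of x^21 in 2 exp(e^x - 1) is 2 Bell_21 / 21!.
Computing: Bell_21 = 474869816156751 and 21! = 51090942171709440000, giving
2 * 474869816156751/51090942171709440000 = 158289938718917/8515157028618240000.

158289938718917/8515157028618240000


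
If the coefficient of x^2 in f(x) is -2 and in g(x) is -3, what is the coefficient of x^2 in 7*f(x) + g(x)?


Scalar multiplication scales coefficients: 7 * -2 = -14.
Then add the g coefficient: -14 + -3
= -17

-17


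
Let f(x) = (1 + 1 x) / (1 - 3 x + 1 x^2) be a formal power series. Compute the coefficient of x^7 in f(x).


Write f(x) = sum_{k>=0} a_k x^k. Multiplying both sides by 1 - 3 x + 1 x^2 gives
(1 - 3 x + 1 x^2) sum_{k>=0} a_k x^k = 1 + 1 x.
Matching coefficients:
 x^0: a_0 = 1
 x^1: a_1 - 3 a_0 = 1  =>  a_1 = 3*1 + 1 = 4
 x^k (k >= 2): a_k = 3 a_{k-1} - 1 a_{k-2}.
Iterating: a_2 = 11, a_3 = 29, a_4 = 76, a_5 = 199, a_6 = 521, a_7 = 1364.
So the coefficient of x^7 is 1364.

1364


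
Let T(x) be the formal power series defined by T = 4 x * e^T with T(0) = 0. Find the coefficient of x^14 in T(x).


Apply the Lagrange inversion formula: if T = 4 x * phi(T) with phi(t) = e^t, then
[x^n] T = 4^n * (1/n) [t^(n-1)] phi(t)^n = 4^n * (1/n) [t^(n-1)] e^(n t) = 4^n * (1/n) * n^(n-1) / (n-1)! = 4^n * n^(n-1) / n!.
When c = 1 this is the Cayley count of rooted labeled trees on n vertices, divided by n!.
For n = 14: 4^14 * 14^13 / 14! = 268435456 * 793714773254144/87178291200 = 2123138423672799232/868725.

2123138423672799232/868725


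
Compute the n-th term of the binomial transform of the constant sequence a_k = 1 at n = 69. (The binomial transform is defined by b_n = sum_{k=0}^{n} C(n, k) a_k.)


With a_k = 1 for all k, b_n = sum_{k=0}^{n} C(n, k) = 2^n by the binomial theorem.
For n = 69: 2^69 = 590295810358705651712.

590295810358705651712


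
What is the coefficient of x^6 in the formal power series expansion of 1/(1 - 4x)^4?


The general identity 1/(1 - c x)^r = sum_{k>=0} c^k C(k + r - 1, r - 1) x^k follows by substituting y = c x into 1/(1 - y)^r = sum_{k>=0} C(k + r - 1, r - 1) y^k.
For c = 4, r = 4, k = 6:
4^6 * C(9, 3) = 4096 * 84 = 344064.

344064


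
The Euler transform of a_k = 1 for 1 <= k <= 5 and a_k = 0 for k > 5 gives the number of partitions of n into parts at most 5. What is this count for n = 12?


Partitions of 12 into parts at most 5:
Using generating function (1-x)^(-1)(1-x^2)^(-1)...(1-x^5)^(-1),
the coefficient of x^12 = 47

47


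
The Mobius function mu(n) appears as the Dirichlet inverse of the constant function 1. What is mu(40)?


40 has a squared prime factor, so mu(40) = 0.
Factorization reveals a repeated prime.

0


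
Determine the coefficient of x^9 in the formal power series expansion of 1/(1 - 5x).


The geometric series identity gives 1/(1 - c x) = sum_{k>=0} c^k x^k, so the coefficient of x^k is c^k.
Here c = 5 and k = 9.
Computing: 5^9 = 1953125

1953125


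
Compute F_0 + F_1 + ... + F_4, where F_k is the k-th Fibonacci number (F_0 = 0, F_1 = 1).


Use the identity sum_{k=0}^{N} F_k = F_{N+2} - 1 (which follows from F_{k+2} - F_{k+1} = F_k). Then
sum_{k=0}^{4} F_k = (F_{6} - 1) - (F_{1} - 1) = F_{6} - F_{1}.
Computing: F_{6} = 8, F_{1} = 1, so
Sum = 8 - 1 = 7.

7


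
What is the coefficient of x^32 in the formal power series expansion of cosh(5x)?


The Maclaurin series is cosh(t) = sum_{m>=0} t^(2m) / (2m)!, so substituting t = 5x, only even powers of x are nonzero, with coefficient of x^(2m) equal to 5^(2m) / (2m)!.
For x^32 the coefficient is 5^32/32! = 23283064365386962890625/263130836933693530167218012160000000 = 298023223876953125/3368074712751277186140390555648.

298023223876953125/3368074712751277186140390555648


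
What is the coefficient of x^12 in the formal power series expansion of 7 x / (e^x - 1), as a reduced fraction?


The exponential generating function for Bernoulli numbers is
x / (e^x - 1) = sum_{k>=0} B_k x^k / k!.
So the coefficient of x^12 in 7 x / (e^x - 1) is 7 B_12 / 12!.
Computing: B_12 = -691/2730, 12! = 479001600, giving
7 * -691/2730 / 479001600 = -691/186810624000.

-691/186810624000


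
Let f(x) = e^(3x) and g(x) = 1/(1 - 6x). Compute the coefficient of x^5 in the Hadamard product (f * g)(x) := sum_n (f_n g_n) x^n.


Expanding: f_k = 3^k/k! (from e^(3x)) and g_k = 6^k (from 1/(1 - 6x)). So the Hadamard coefficient (f * g)_k = 3^k 6^k / k! = (18)^k / k!.
For k = 5: 18^5/5! = 1889568/120 = 78732/5.

78732/5


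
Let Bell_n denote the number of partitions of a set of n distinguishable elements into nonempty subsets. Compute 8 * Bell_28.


Bell_28 can be computed from the Bell triangle or from Dobinski's identity Bell_n = (1/e) * sum_{k>=0} k^n / k!.
Computing Bell_28 = 6160539404599934652455.
Then 8 * 6160539404599934652455 = 49284315236799477219640.

49284315236799477219640


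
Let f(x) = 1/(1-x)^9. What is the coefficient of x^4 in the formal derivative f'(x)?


Differentiate: d/dx [ 1/(1-x)^r ] = r / (1-x)^(r+1).
Here r = 9, so f'(x) = 9 / (1-x)^10.
The expansion of 1/(1-x)^(r+1) has coefficient of x^n equal to C(n+r, r).
So the coefficient of x^4 in f'(x) is
9 * C(13, 9) = 9 * 715 = 6435

6435


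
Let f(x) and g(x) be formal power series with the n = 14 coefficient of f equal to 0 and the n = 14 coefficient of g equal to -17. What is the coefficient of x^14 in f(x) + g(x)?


Addition of formal power series is termwise.
The coefficient of x^14 in f + g = 0 + -17
= -17

-17


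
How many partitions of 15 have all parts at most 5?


Using the generating function (1-x)^(-1)(1-x^2)^(-1)...(1-x^5)^(-1),
the coefficient of x^15 counts these restricted partitions.
Result = 84

84


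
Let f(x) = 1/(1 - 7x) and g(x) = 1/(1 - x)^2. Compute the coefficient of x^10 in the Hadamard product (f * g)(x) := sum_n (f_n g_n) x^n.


f has coefficients f_k = 7^k. For g = 1/(1 - x)^2 the coefficient is g_k = C(k + 1, 1) = k + 1. The Hadamard coefficient is (f * g)_k = 7^k * (k + 1).
For k = 10: 7^10 * 11 = 282475249 * 11 = 3107227739.

3107227739


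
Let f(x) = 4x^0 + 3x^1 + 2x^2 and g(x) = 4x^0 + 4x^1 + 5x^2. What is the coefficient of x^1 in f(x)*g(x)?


Cauchy product at x^1:
4*4 + 3*4
= 28

28


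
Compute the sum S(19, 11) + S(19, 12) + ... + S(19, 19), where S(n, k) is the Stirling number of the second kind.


By definition, S(n, k) counts partitions of an n-set into exactly k nonempty blocks.
Computing row n = 19 for k = 11..19:
S(19, k): 129413217791, 23466951300, 2892439160, 243577530, 13916778, 527136, 12597, 171, 1
Sum = 156030642464.

156030642464


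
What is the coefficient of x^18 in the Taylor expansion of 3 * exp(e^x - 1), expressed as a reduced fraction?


exp(e^x - 1) = sum_{k>=0} Bell_k x^k / k!, where Bell_k is the k-th Bell number.
So the coefficient of x^18 is 3 * Bell_18 / 18!.
Computing: Bell_18 = 682076806159 and 18! = 6402373705728000, giving
3 * 682076806159/6402373705728000 = 97439543737/304874938368000.

97439543737/304874938368000


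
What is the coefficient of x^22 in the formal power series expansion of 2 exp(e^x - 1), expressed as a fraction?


exp(e^x - 1) is the exponential generating function for the Bell numbers Bell_k: exp(e^x - 1) = sum_{k>=0} Bell_k x^k / k!.
So the coefficient of x^22 in 2 exp(e^x - 1) is 2 Bell_22 / 22!.
Computing: Bell_22 = 4506715738447323 and 22! = 1124000727777607680000, giving
2 * 4506715738447323/1124000727777607680000 = 88366975263673/11019614978211840000.

88366975263673/11019614978211840000


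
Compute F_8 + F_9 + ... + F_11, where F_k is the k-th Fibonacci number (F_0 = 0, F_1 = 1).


Use the identity sum_{k=0}^{N} F_k = F_{N+2} - 1 (which follows from F_{k+2} - F_{k+1} = F_k). Then
sum_{k=8}^{11} F_k = (F_{13} - 1) - (F_{9} - 1) = F_{13} - F_{9}.
Computing: F_{13} = 233, F_{9} = 34, so
Sum = 233 - 34 = 199.

199


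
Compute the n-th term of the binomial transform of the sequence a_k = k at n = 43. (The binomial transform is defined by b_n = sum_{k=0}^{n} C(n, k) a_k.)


With a_k = k, b_n = sum_{k=0}^{n} C(n, k) k. Using k * C(n, k) = n * C(n-1, k-1) gives b_n = n * sum_{k>=1} C(n-1, k-1) = n * 2^(n-1).
For n = 43: 43 * 2^42 = 43 * 4398046511104 = 189115999977472.

189115999977472


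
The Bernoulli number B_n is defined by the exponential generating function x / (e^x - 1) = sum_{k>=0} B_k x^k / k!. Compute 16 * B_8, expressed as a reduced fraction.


Bernoulli numbers can also be computed recursively via B_0 = 1 and sum_{j=0}^{m} C(m+1, j) B_j = 0 for m >= 1. Odd-index Bernoulli numbers vanish for k >= 3.
Computing B_8 = -1/30, so 16 * B_8 = 16 * -1/30 = -8/15.

-8/15


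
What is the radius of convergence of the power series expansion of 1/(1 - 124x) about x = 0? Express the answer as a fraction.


Expanding 1/(1 - 124x) = sum_{k>=0} 124^k x^k, the series converges when |124x| < 1, i.e., |x| < 1/124.
So the radius of convergence is 1/124 = 1/124.

1/124


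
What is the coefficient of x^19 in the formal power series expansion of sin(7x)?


The Maclaurin series is sin(t) = sum_{k>=0} (-1)^k t^(2k+1) / (2k+1)!, so substituting t = 7x, only odd powers of x are nonzero, with coefficient of x^(2k+1) equal to (-1)^k 7^(2k+1) / (2k+1)!.
Write 19 = 2*9 + 1, giving the coefficient (-1)^9 * 7^19 / 19! = -11398895185373143/121645100408832000 = -232630513987207/2482553069568000.

-232630513987207/2482553069568000


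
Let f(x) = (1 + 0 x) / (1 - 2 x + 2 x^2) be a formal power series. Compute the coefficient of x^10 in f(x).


Write f(x) = sum_{k>=0} a_k x^k. Multiplying both sides by 1 - 2 x + 2 x^2 gives
(1 - 2 x + 2 x^2) sum_{k>=0} a_k x^k = 1 + 0 x.
Matching coefficients:
 x^0: a_0 = 1
 x^1: a_1 - 2 a_0 = 0  =>  a_1 = 2*1 + 0 = 2
 x^k (k >= 2): a_k = 2 a_{k-1} - 2 a_{k-2}.
Iterating: a_2 = 2, a_3 = 0, a_4 = -4, a_5 = -8, a_6 = -8, a_7 = 0, a_8 = 16, a_9 = 32, a_10 = 32.
So the coefficient of x^10 is 32.

32


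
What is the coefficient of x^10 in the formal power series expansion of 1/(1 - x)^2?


The expansion 1/(1 - x)^r = sum_{k>=0} C(k + r - 1, r - 1) x^k follows from the multiset / negative-binomial theorem (or from repeated differentiation of the geometric series).
For r = 2 and k = 10:
C(11, 1) = 39916800 / (1 * 3628800) = 11.

11


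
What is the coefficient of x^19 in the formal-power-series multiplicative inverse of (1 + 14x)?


The inverse is 1/(1 + 14x). Apply the geometric identity 1/(1 - y) = sum_{k>=0} y^k with y = -14x:
1/(1 + 14x) = sum_{k>=0} (-14)^k x^k.
So the coefficient of x^19 is (-14)^19 = -5976303958948914397184.

-5976303958948914397184


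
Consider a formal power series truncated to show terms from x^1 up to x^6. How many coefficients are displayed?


From x^1 to x^6 inclusive, the count is 6 - 1 + 1 = 6.

6


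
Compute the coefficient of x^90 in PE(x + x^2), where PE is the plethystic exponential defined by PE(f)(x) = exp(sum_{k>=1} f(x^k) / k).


With f(x) = x + x^2, the exponent is sum_{k>=1} (x^k + x^(2k)) / k = -ln(1 - x) - ln(1 - x^2). Exponentiating:
PE(x + x^2) = 1 / ((1 - x)(1 - x^2)).
This is the generating function for partitions of n into parts of size 1 or 2. The number of 2's can be any j in 0..45, and the rest are 1's, so
[x^90] = floor(90/2) + 1 = 46.

46


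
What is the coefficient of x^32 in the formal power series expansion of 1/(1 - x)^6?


The negative binomial / multiset identity is
1/(1 - x)^r = sum_{k>=0} C(k + r - 1, r - 1) x^k.
Here r = 6 and k = 32, so the coefficient is
C(32 + 5, 5) = C(37, 5)
= 435897

435897


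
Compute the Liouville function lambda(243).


The Liouville function is lambda(k) = (-1)^Omega(k), where Omega(k) counts the prime factors of k with multiplicity.
Factoring: 243 = 3 * 3 * 3 * 3 * 3, so Omega(243) = 5.
lambda(243) = (-1)^5 = -1.

-1


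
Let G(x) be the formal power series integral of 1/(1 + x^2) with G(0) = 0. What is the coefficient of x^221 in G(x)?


1/(1 + x^2) = sum_{j>=0} (-1)^j x^(2j). Integrating termwise with G(0) = 0:
G(x) = sum_{j>=0} (-1)^j x^(2j+1) / (2j+1) = arctan(x).
Only odd powers are nonzero. For x^221 write 221 = 2*110 + 1, giving
(-1)^110 / 221 = 1/221 = 1/221.

1/221


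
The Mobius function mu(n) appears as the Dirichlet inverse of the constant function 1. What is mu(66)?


66 = 2 * 3 * 11 (all distinct primes).
mu(66) = (-1)^3 = -1

-1


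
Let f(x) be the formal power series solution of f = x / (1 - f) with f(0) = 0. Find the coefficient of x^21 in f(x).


Apply Lagrange inversion: f = x * phi(f) with phi(t) = 1/(1 - t), so
[x^n] f = (1/n) [t^(n-1)] phi(t)^n = (1/n) [t^(n-1)] (1 - t)^(-n) = (1/n) C(2n - 2, n - 1) = C_{n-1}.
For n = 21: C_20 = C(40, 20) / 21 = 137846528820/21 = 6564120420 = 6564120420.

6564120420


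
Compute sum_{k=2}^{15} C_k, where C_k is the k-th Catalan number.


C_2 through C_15: 2, 5, 14, 42, 132, 429, 1430, 4862, 16796, 58786, 208012, 742900, 2674440, 9694845
Sum = 2 + 5 + 14 + 42 + 132 + 429 + 1430 + 4862 + 16796 + 58786 + 208012 + 742900 + 2674440 + 9694845
= 13402695

13402695


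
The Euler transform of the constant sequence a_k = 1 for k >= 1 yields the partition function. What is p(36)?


The Euler transform converts the sequence a_k = 1 into the number of integer partitions.
Using the recurrence or dynamic programming:
p(36) = 17977

17977


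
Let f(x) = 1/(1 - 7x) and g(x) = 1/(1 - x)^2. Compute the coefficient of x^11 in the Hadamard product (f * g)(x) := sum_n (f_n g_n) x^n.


f has coefficients f_k = 7^k. For g = 1/(1 - x)^2 the coefficient is g_k = C(k + 1, 1) = k + 1. The Hadamard coefficient is (f * g)_k = 7^k * (k + 1).
For k = 11: 7^11 * 12 = 1977326743 * 12 = 23727920916.

23727920916


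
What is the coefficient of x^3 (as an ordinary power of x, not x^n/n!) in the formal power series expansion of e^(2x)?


The exponential series is e^y = sum_{k>=0} y^k / k!. Substituting y = 2x gives
e^(2x) = sum_{k>=0} 2^k x^k / k!.
So the coefficient of x^n is a^n/n! with a = 2, n = 3:
2^3 / 3! = 8/6 = 4/3

4/3


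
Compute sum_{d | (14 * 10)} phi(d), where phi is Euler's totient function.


First, 14 * 10 = 140. One classical identity is sum_{d | n} phi(d) = n (each k in [1, n] has a unique gcd with n, and among the k's with gcd(k, n) = n/d there are phi(d) of them). So the sum equals 140. We also verify directly:
Divisors of 140: 1, 2, 4, 5, 7, 10, 14, 20, 28, 35, 70, 140.
phi values: 1, 1, 2, 4, 6, 4, 6, 8, 12, 24, 24, 48.
Sum = 140.

140


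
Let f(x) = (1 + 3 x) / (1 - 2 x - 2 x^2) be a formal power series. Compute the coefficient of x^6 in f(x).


Write f(x) = sum_{k>=0} a_k x^k. Multiplying both sides by 1 - 2 x - 2 x^2 gives
(1 - 2 x - 2 x^2) sum_{k>=0} a_k x^k = 1 + 3 x.
Matching coefficients:
 x^0: a_0 = 1
 x^1: a_1 - 2 a_0 = 3  =>  a_1 = 2*1 + 3 = 5
 x^k (k >= 2): a_k = 2 a_{k-1} + 2 a_{k-2}.
Iterating: a_2 = 12, a_3 = 34, a_4 = 92, a_5 = 252, a_6 = 688.
So the coefficient of x^6 is 688.

688


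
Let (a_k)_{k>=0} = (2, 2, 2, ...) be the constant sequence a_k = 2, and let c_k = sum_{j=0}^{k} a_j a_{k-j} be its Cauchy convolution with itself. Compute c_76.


Since a_j = 2 for all j >= 0, the convolution sum becomes
c_k = sum_{j=0}^{k} 2 * 2 = 4 * (k + 1).
Equivalently, the generating function of (a_k) is 2/(1 - x) and its square is 4/(1 - x)^2 = sum_{k>=0} 4(k + 1) x^k.
For k = 76: 4 * 77 = 308.

308


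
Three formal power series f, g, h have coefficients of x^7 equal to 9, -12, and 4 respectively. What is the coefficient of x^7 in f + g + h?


Series addition is componentwise:
9 + -12 + 4
= 1

1


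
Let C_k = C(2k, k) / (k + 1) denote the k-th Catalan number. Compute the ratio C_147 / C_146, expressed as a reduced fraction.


Using C_k = (2k)! / (k! (k+1)!), the ratio C_{k+1}/C_k simplifies to
C_{k+1}/C_k = [(2k+2)! / ((k+1)! (k+2)!)] * [k! (k+1)! / (2k)!]
 = (2k+2)(2k+1) / ((k+1)(k+2)) = 2(2k+1) / (k+2).
For k = 146: 2(2*146 + 1) / (146 + 2) = 586/148 = 293/74.

293/74


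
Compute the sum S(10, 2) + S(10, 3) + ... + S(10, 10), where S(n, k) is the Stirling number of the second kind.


By definition, S(n, k) counts partitions of an n-set into exactly k nonempty blocks.
Computing row n = 10 for k = 2..10:
S(10, k): 511, 9330, 34105, 42525, 22827, 5880, 750, 45, 1
Sum = 115974.

115974


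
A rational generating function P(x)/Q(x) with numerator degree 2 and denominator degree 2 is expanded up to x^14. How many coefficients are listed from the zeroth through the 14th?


Expanding up to x^14 gives the coefficients for x^0, x^1, ..., x^14.
That is 14 + 1 = 15 coefficients in total.

15


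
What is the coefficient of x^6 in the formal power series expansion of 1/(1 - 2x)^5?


The general identity 1/(1 - c x)^r = sum_{k>=0} c^k C(k + r - 1, r - 1) x^k follows by substituting y = c x into 1/(1 - y)^r = sum_{k>=0} C(k + r - 1, r - 1) y^k.
For c = 2, r = 5, k = 6:
2^6 * C(10, 4) = 64 * 210 = 13440.

13440


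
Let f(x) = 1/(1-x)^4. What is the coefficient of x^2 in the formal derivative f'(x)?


Differentiate: d/dx [ 1/(1-x)^r ] = r / (1-x)^(r+1).
Here r = 4, so f'(x) = 4 / (1-x)^5.
The expansion of 1/(1-x)^(r+1) has coefficient of x^n equal to C(n+r, r).
So the coefficient of x^2 in f'(x) is
4 * C(6, 4) = 4 * 15 = 60

60


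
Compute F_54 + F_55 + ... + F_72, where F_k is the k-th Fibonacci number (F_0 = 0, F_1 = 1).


Use the identity sum_{k=0}^{N} F_k = F_{N+2} - 1 (which follows from F_{k+2} - F_{k+1} = F_k). Then
sum_{k=54}^{72} F_k = (F_{74} - 1) - (F_{55} - 1) = F_{74} - F_{55}.
Computing: F_{74} = 1304969544928657, F_{55} = 139583862445, so
Sum = 1304969544928657 - 139583862445 = 1304829961066212.

1304829961066212


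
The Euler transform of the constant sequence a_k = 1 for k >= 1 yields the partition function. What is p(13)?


The Euler transform converts the sequence a_k = 1 into the number of integer partitions.
Using the recurrence or dynamic programming:
p(13) = 101

101


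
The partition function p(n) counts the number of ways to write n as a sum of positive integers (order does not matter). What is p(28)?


Using the generating function prod_{k>=1} 1/(1-x^k), we compute p(28).
By dynamic programming over parts 1 through 28:
p(28) = 3718

3718


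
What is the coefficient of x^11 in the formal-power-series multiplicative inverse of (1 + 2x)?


The inverse is 1/(1 + 2x). Apply the geometric identity 1/(1 - y) = sum_{k>=0} y^k with y = -2x:
1/(1 + 2x) = sum_{k>=0} (-2)^k x^k.
So the coefficient of x^11 is (-2)^11 = -2048.

-2048


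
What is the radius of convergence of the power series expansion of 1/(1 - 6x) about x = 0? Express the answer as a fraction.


Expanding 1/(1 - 6x) = sum_{k>=0} 6^k x^k, the series converges when |6x| < 1, i.e., |x| < 1/6.
So the radius of convergence is 1/6 = 1/6.

1/6


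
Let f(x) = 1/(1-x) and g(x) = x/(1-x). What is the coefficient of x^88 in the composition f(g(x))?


First simplify the composition: f(g(x)) = 1/(1 - x/(1-x)) = (1-x)/((1-x) - x) = (1-x)/(1-2x).
Now extract the coefficient. Write (1-x)/(1-2x) = 1/(1-2x) - x/(1-2x).
The coefficient of x^n in 1/(1-2x) is 2^n, and in x/(1-2x) is 2^(n-1) (for n >= 1).
So the coefficient of x^88 is 2^88 - 2^87 = 309485009821345068724781056 - 154742504910672534362390528 = 154742504910672534362390528.

154742504910672534362390528


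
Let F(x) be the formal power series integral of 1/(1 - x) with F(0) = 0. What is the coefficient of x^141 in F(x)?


1/(1 - x) = sum_{k>=0} x^k. Integrating termwise and using F(0) = 0 gives
F(x) = sum_{k>=0} x^(k+1) / (k+1) = sum_{m>=1} x^m / m = -ln(1 - x).
So the coefficient of x^141 is 1/141 = 1/141.

1/141


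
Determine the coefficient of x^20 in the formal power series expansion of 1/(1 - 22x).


The geometric series identity gives 1/(1 - c x) = sum_{k>=0} c^k x^k, so the coefficient of x^k is c^k.
Here c = 22 and k = 20.
Computing: 22^20 = 705429498686404044207947776

705429498686404044207947776


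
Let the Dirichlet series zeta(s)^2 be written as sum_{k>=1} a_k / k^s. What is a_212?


The Dirichlet convolution of the constant function 1 with itself gives (1 * 1)(k) = sum_{d | k} 1 = d(k), the number of positive divisors of k.
Since zeta(s) = sum_{k>=1} 1/k^s, we have zeta(s)^2 = sum_{k>=1} d(k)/k^s, so a_k = d(k).
For k = 212: the divisors are 1, 2, 4, 53, 106, 212.
Count = 6.

6


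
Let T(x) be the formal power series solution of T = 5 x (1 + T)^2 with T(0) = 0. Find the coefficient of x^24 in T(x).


Apply the Lagrange inversion formula: if T = 5 x * phi(T) with phi(t) = (1 + t)^2, then [x^n] T = 5^n * (1/n) [t^(n-1)] phi(t)^n = 5^n * (1/n) [t^(n-1)] (1 + t)^(2n) = 5^n * (1/n) C(2n, n-1).
Using the identity C(2n, n-1) = C(2n, n) * n / (n+1), the unscaled factor equals C(2n, n) / (n+1) = C_n, the n-th Catalan number.
For n = 24: C_24 = C(48, 24) / 25 = 32247603683100/25 = 1289904147324.
With the 5^24 = 59604644775390625 factor, the coefficient is 59604644775390625 * 1289904147324 = 76884278495550155639648437500.

76884278495550155639648437500


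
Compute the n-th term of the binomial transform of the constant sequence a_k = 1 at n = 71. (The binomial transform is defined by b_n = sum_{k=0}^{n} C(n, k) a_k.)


With a_k = 1 for all k, b_n = sum_{k=0}^{n} C(n, k) = 2^n by the binomial theorem.
For n = 71: 2^71 = 2361183241434822606848.

2361183241434822606848


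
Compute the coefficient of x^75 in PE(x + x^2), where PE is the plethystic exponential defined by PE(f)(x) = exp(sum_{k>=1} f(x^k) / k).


With f(x) = x + x^2, the exponent is sum_{k>=1} (x^k + x^(2k)) / k = -ln(1 - x) - ln(1 - x^2). Exponentiating:
PE(x + x^2) = 1 / ((1 - x)(1 - x^2)).
This is the generating function for partitions of n into parts of size 1 or 2. The number of 2's can be any j in 0..37, and the rest are 1's, so
[x^75] = floor(75/2) + 1 = 38.

38


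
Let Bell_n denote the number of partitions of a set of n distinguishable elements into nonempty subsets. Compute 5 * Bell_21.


Bell_21 can be computed from the Bell triangle or from Dobinski's identity Bell_n = (1/e) * sum_{k>=0} k^n / k!.
Computing Bell_21 = 474869816156751.
Then 5 * 474869816156751 = 2374349080783755.

2374349080783755


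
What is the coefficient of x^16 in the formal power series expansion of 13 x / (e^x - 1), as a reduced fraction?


The exponential generating function for Bernoulli numbers is
x / (e^x - 1) = sum_{k>=0} B_k x^k / k!.
So the coefficient of x^16 in 13 x / (e^x - 1) is 13 B_16 / 16!.
Computing: B_16 = -3617/510, 16! = 20922789888000, giving
13 * -3617/510 / 20922789888000 = -3617/820817141760000.

-3617/820817141760000


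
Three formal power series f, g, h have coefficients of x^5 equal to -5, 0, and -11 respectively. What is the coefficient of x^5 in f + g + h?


Series addition is componentwise:
-5 + 0 + -11
= -16

-16


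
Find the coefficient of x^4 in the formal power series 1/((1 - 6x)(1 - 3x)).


By partial fractions or Cauchy convolution:
The coefficient equals sum_{k=0}^{4} 6^k * 3^(4-k).
= 2511

2511


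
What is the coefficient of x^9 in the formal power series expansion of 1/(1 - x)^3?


The negative binomial / multiset identity is
1/(1 - x)^r = sum_{k>=0} C(k + r - 1, r - 1) x^k.
Here r = 3 and k = 9, so the coefficient is
C(9 + 2, 2) = C(11, 2)
= 55

55


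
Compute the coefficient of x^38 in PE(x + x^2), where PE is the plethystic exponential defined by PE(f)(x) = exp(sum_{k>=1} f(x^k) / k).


With f(x) = x + x^2, the exponent is sum_{k>=1} (x^k + x^(2k)) / k = -ln(1 - x) - ln(1 - x^2). Exponentiating:
PE(x + x^2) = 1 / ((1 - x)(1 - x^2)).
This is the generating function for partitions of n into parts of size 1 or 2. The number of 2's can be any j in 0..19, and the rest are 1's, so
[x^38] = floor(38/2) + 1 = 20.

20


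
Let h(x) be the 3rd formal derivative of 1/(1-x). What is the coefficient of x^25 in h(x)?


Differentiating 3 times: d^3/dx^3 [1/(1-x)] = 3!/(1-x)^4.
The expansion 1/(1-x)^4 = sum_{k>=0} C(k+3, 3) x^k, so the coefficient of x^n in 3!/(1-x)^4 is 3! * C(n+3, 3).
For n = 25: 6 * C(28, 3) = 6 * 3276 = 19656

19656


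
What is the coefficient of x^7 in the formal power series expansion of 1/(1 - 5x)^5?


The general identity 1/(1 - c x)^r = sum_{k>=0} c^k C(k + r - 1, r - 1) x^k follows by substituting y = c x into 1/(1 - y)^r = sum_{k>=0} C(k + r - 1, r - 1) y^k.
For c = 5, r = 5, k = 7:
5^7 * C(11, 4) = 78125 * 330 = 25781250.

25781250


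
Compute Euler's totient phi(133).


phi(n) counts integers in [1, n] coprime to n. Using the multiplicative formula phi(n) = n * prod_{p | n} (1 - 1/p):
133 = 7 * 19, so
phi(133) = 133 * (1 - 1/7) * (1 - 1/19) = 108.

108


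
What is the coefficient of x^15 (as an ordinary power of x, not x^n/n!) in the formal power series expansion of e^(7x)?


The exponential series is e^y = sum_{k>=0} y^k / k!. Substituting y = 7x gives
e^(7x) = sum_{k>=0} 7^k x^k / k!.
So the coefficient of x^n is a^n/n! with a = 7, n = 15:
7^15 / 15! = 4747561509943/1307674368000 = 96889010407/26687232000

96889010407/26687232000


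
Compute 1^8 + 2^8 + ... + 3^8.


This power sum has a closed form given by Faulhaber's formula
sum_{k=1}^{m} k^p = (1 / (p + 1)) * sum_{j=0}^{p} C(p + 1, j) B_j m^(p + 1 - j),
but for small m direct computation is fastest:
1 + 256 + 6561 = 6818.

6818


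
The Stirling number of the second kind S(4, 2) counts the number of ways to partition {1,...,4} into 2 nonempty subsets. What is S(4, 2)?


Using the explicit formula S(n,k) = (1/k!) sum_{j=0}^{k} (-1)^(k-j) C(k,j) j^n:
S(4, 2) = 7
Equivalently, S(n,k) is n! times the coefficient of x^n in the EGF (e^x - 1)^k / k!.

7


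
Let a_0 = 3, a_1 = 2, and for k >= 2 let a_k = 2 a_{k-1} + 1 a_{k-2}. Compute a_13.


Iterating the recurrence forward:
a_0 = 3
a_1 = 2
a_2 = 2*2 + 1*3 = 7
a_3 = 2*7 + 1*2 = 16
a_4 = 2*16 + 1*7 = 39
a_5 = 2*39 + 1*16 = 94
a_6 = 2*94 + 1*39 = 227
a_7 = 2*227 + 1*94 = 548
a_8 = 2*548 + 1*227 = 1323
a_9 = 2*1323 + 1*548 = 3194
a_10 = 2*3194 + 1*1323 = 7711
a_11 = 2*7711 + 1*3194 = 18616
a_12 = 2*18616 + 1*7711 = 44943
a_13 = 2*44943 + 1*18616 = 108502
So a_13 = 108502.

108502


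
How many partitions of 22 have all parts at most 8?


Using the generating function (1-x)^(-1)(1-x^2)^(-1)...(1-x^8)^(-1),
the coefficient of x^22 counts these restricted partitions.
Result = 638

638


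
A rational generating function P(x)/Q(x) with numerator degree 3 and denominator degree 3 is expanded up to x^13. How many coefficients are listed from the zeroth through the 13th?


Expanding up to x^13 gives the coefficients for x^0, x^1, ..., x^13.
That is 13 + 1 = 14 coefficients in total.

14


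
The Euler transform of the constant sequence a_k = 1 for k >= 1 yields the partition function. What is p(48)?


The Euler transform converts the sequence a_k = 1 into the number of integer partitions.
Using the recurrence or dynamic programming:
p(48) = 147273

147273


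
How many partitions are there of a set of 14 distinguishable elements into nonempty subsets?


Bell_14 can be computed from the Bell triangle or from Dobinski's identity Bell_n = (1/e) * sum_{k>=0} k^n / k!.
Computing Bell_14 = 190899322.

190899322


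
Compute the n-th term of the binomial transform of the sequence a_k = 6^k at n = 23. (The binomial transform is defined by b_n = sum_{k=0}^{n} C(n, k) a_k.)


With a_k = 6^k, b_n = sum_{k=0}^{n} C(n, k) 6^k = (1 + 6)^n by the binomial theorem.
For n = 23: (1 + 6)^23 = 7^23 = 27368747340080916343.

27368747340080916343


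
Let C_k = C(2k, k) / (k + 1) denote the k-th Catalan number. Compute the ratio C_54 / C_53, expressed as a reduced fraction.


Using C_k = (2k)! / (k! (k+1)!), the ratio C_{k+1}/C_k simplifies to
C_{k+1}/C_k = [(2k+2)! / ((k+1)! (k+2)!)] * [k! (k+1)! / (2k)!]
 = (2k+2)(2k+1) / ((k+1)(k+2)) = 2(2k+1) / (k+2).
For k = 53: 2(2*53 + 1) / (53 + 2) = 214/55 = 214/55.

214/55


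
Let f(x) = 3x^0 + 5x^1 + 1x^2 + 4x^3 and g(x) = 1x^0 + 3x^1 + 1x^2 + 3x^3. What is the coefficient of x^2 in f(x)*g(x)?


Cauchy product at x^2:
3*1 + 5*3 + 1*1
= 19

19


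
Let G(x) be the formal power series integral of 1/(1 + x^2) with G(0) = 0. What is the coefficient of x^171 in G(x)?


1/(1 + x^2) = sum_{j>=0} (-1)^j x^(2j). Integrating termwise with G(0) = 0:
G(x) = sum_{j>=0} (-1)^j x^(2j+1) / (2j+1) = arctan(x).
Only odd powers are nonzero. For x^171 write 171 = 2*85 + 1, giving
(-1)^85 / 171 = -1/171 = -1/171.

-1/171


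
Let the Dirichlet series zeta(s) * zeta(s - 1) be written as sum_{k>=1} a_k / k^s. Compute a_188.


Convolution gives a_k = sum_{d | k} d * 1 = sum_{d | k} d = sigma(k), the sum of positive divisors of k.
For k = 188, the divisors are 1, 2, 4, 47, 94, 188, so
sigma(188) = 1 + 2 + 4 + 47 + 94 + 188 = 336.

336


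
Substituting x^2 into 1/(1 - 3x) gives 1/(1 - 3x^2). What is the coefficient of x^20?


The coefficient of x^(2m) in 1/(1 - 3x^2) is 3^m.
With n = 20 = 2*10, the coefficient is 3^10 = 59049.

59049


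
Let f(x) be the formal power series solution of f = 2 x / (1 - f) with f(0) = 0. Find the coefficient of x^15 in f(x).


Apply Lagrange inversion: f = 2 x * phi(f) with phi(t) = 1/(1 - t), so
[x^n] f = 2^n * (1/n) [t^(n-1)] phi(t)^n = 2^n * (1/n) [t^(n-1)] (1 - t)^(-n) = 2^n * (1/n) C(2n - 2, n - 1) = 2^n * C_{n-1}.
For n = 15: C_14 = C(28, 14) / 15 = 40116600/15 = 2674440.
With the 2^15 = 32768 factor, the coefficient is 32768 * 2674440 = 87636049920.

87636049920
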